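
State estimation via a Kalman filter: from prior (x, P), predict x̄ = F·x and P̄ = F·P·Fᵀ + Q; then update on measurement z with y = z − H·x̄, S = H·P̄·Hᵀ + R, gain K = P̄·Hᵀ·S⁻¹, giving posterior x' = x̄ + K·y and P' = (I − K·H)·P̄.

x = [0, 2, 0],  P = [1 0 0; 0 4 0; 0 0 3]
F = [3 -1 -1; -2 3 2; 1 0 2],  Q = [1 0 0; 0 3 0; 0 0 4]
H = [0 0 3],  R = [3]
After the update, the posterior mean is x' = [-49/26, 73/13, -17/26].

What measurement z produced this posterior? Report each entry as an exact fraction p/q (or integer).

z = [-2]

x̄ = F·x = [-2, 6, 0]
P̄ = F·P·Fᵀ + Q = [17 -24 -3; -24 55 10; -3 10 17]
S = H·P̄·Hᵀ + R = [156]
K = P̄·Hᵀ·S⁻¹ = [-3/52; 5/26; 17/52]
x' − x̄ = [3/26, -5/13, -17/26] = K·y
y = (KᵀK)⁻¹·Kᵀ·(x' − x̄) = [-2]
z = y + H·x̄ = [-2] + [0] = [-2]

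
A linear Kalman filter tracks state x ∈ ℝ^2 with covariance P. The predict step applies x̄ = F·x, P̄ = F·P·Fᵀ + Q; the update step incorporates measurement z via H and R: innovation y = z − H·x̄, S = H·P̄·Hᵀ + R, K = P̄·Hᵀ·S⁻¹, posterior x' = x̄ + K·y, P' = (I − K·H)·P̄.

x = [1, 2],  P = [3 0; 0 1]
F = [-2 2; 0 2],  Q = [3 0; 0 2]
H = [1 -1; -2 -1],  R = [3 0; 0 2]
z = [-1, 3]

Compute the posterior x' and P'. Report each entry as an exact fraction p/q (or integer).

x' = [-233/152, 9/19]
P' = [151/304 -23/76; -23/76 22/19]

x̄ = F·x = [2, 4]
P̄ = F·P·Fᵀ + Q = [19 4; 4 6]
y = z − H·x̄ = [1, 11]
S = H·P̄·Hᵀ + R = [20 -28; -28 100]
K = P̄·Hᵀ·S⁻¹ = [81/304 -105/304; -37/76 -21/76]
x' = x̄ + K·y = [-233/152, 9/19]
P' = (I − K·H)·P̄ = [151/304 -23/76; -23/76 22/19]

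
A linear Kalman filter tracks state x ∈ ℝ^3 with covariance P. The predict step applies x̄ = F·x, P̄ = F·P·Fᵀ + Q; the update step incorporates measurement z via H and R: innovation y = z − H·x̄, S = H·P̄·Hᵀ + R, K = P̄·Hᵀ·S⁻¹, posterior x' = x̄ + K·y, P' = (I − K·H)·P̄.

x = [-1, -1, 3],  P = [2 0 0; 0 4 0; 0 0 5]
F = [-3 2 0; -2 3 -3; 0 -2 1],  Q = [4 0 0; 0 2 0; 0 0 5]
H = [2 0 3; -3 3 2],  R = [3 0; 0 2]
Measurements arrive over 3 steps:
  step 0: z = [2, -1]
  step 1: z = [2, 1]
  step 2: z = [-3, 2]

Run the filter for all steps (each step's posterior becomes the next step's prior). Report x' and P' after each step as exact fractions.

step 0: x̄ = F·x = [1, -10, 5]
step 0: P̄ = F·P·Fᵀ + Q = [38 36 -16; 36 91 -39; -16 -39 26]
step 0: y = z − H·x̄ = [-15, 22]
step 0: S = H·P̄·Hᵀ + R = [197 -127; -127 343]
step 0: K = P̄·Hᵀ·S⁻¹ = [2389/25721 -1965/25721; -129/1513 336/1513; 13619/51442 2493/51442]
step 0: x' = x̄ + K·y = [-53344/25721, -5803/1513, 107771/51442]
step 0: P' = (I − K·H)·P̄ = [835836/25721 70848/1513 -554835/25721; 70848/1513 6038/89 -47361/1513; -554835/25721 -47361/1513 753399/51442]
step 1: x̄ = F·x = [-37270/25721, -701843/51442, 502375/51442]
step 1: P̄ = F·P·Fᵀ + Q = [152344/25721 -335193/25721 300799/25721; -335193/25721 31742747/51442 -25837779/51442; 300799/25721 -25837779/51442 21411561/51442]
step 1: y = z − H·x̄ = [-73833/3026, 928601/51442]
step 1: S = H·P̄·Hᵀ + R = [696527/178 -6642887/3026; -6642887/3026 68970467/51442]
step 1: K = P̄·Hᵀ·S⁻¹ = [-90588682/3662776005 -239776424/3662776005; -949684832/3662776005 864763031/3662776005; 7618936271/21976656030 846176617/21976656030]
step 1: x' = x̄ + K·y = [-7425383341/3662776005, -11190593696/3662776005, 21998477479/10988328015]
step 1: P' = (I − K·H)·P̄ = [5973064406/1220925335 8594606866/1220925335 -12036717494/3662776005; 8594606866/1220925335 12817642776/1220925335 -18138898564/3662776005; -12036717494/3662776005 -18138898564/3662776005 55765806247/21976656030]
step 2: x̄ = F·x = [-105037369/3662776005, -8143898377/732555201, 17828407931/2197665603]
step 2: P̄ = F·P·Fᵀ + Q = [6776569706/1220925335 236399696/244185067 144713126/732555201; 236399696/244185067 50850814167/488370134 -117856737115/1465110402; 144713126/732555201 -117856737115/1465110402 304770586361/4395331206]
step 2: y = z − H·x̄ = [-99920292932/3662776005, 209222667364/10988328015]
step 2: S = H·P̄·Hᵀ + R = [1591179566503/2441850670 -2464487527001/7325552010; -2464487527001/7325552010 6182472155707/21976656030]
step 2: K = P̄·Hᵀ·S⁻¹ = [-4403489411708/256890169420231 -17458192711584/256890169420231; -63581854624218/256890169420231 59642983276953/256890169420231; 175070608110529/513780338840462 20813102755111/513780338840462]
step 2: x' = x̄ + K·y = [-219651705874515/256890169420231, 14261056007941/256890169420231, -105808596265369/256890169420231]
step 2: P' = (I − K·H)·P̄ = [1244228078599890/256890169420231 1788515200222146/256890169420231 -833888875144968/256890169420231; 1788515200222146/256890169420231 2665560736699436/256890169420231 -1255925321438982/256890169420231; -833888875144968/256890169420231 -1255925321438982/256890169420231 1286922441637153/513780338840462]

step 0: x' = [-53344/25721, -5803/1513, 107771/51442], P' = [835836/25721 70848/1513 -554835/25721; 70848/1513 6038/89 -47361/1513; -554835/25721 -47361/1513 753399/51442]
step 1: x' = [-7425383341/3662776005, -11190593696/3662776005, 21998477479/10988328015], P' = [5973064406/1220925335 8594606866/1220925335 -12036717494/3662776005; 8594606866/1220925335 12817642776/1220925335 -18138898564/3662776005; -12036717494/3662776005 -18138898564/3662776005 55765806247/21976656030]
step 2: x' = [-219651705874515/256890169420231, 14261056007941/256890169420231, -105808596265369/256890169420231], P' = [1244228078599890/256890169420231 1788515200222146/256890169420231 -833888875144968/256890169420231; 1788515200222146/256890169420231 2665560736699436/256890169420231 -1255925321438982/256890169420231; -833888875144968/256890169420231 -1255925321438982/256890169420231 1286922441637153/513780338840462]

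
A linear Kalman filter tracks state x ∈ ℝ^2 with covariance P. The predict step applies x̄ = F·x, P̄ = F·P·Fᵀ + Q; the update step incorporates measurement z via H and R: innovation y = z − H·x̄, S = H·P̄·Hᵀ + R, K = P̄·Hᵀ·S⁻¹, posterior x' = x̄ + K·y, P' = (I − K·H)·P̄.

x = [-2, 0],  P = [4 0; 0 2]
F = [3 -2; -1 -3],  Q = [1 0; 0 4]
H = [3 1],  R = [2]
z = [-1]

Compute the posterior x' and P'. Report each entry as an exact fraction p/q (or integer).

x' = [-573/433, 1256/433]
P' = [1260/433 -3510/433; -3510/433 10582/433]

x̄ = F·x = [-6, 2]
P̄ = F·P·Fᵀ + Q = [45 0; 0 26]
y = z − H·x̄ = [15]
S = H·P̄·Hᵀ + R = [433]
K = P̄·Hᵀ·S⁻¹ = [135/433; 26/433]
x' = x̄ + K·y = [-573/433, 1256/433]
P' = (I − K·H)·P̄ = [1260/433 -3510/433; -3510/433 10582/433]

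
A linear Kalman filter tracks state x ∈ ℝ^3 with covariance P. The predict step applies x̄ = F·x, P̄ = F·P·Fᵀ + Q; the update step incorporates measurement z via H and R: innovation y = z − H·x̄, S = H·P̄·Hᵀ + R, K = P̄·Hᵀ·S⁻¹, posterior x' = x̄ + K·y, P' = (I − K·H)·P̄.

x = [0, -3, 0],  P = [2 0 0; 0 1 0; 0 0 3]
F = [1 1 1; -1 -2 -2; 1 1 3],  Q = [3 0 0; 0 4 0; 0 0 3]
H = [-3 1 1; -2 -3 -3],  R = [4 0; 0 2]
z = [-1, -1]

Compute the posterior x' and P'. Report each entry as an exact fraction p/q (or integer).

x̄ = F·x = [-3, 6, -3]
P̄ = F·P·Fᵀ + Q = [9 -10 12; -10 22 -22; 12 -22 33]
y = z − H·x̄ = [-13, 2]
S = H·P̄·Hᵀ + R = [84 35; 35 161]
K = P̄·Hᵀ·S⁻¹ = [-65/251 -163/1757; 590/1757 90/1757; -290/1757 -559/1757]
x' = x̄ + K·y = [318/1757, 436/251, -2619/1757]
P' = (I − K·H)·P̄ = [526/1757 -660/1757 418/1757; -660/1757 19154/1757 -2682/251; 418/1757 -2682/251 18868/1757]

x' = [318/1757, 436/251, -2619/1757]
P' = [526/1757 -660/1757 418/1757; -660/1757 19154/1757 -2682/251; 418/1757 -2682/251 18868/1757]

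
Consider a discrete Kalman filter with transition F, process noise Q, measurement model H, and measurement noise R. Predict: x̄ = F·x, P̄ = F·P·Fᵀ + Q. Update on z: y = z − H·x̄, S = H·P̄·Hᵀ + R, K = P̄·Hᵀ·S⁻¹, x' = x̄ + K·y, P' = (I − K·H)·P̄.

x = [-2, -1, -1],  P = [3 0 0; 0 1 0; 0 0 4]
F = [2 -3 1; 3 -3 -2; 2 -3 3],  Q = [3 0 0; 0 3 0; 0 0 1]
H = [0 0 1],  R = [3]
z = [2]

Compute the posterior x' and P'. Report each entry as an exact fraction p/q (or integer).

x̄ = F·x = [-2, -1, -4]
P̄ = F·P·Fᵀ + Q = [28 19 33; 19 55 3; 33 3 58]
y = z − H·x̄ = [6]
S = H·P̄·Hᵀ + R = [61]
K = P̄·Hᵀ·S⁻¹ = [33/61; 3/61; 58/61]
x' = x̄ + K·y = [76/61, -43/61, 104/61]
P' = (I − K·H)·P̄ = [619/61 1060/61 99/61; 1060/61 3346/61 9/61; 99/61 9/61 174/61]

x' = [76/61, -43/61, 104/61]
P' = [619/61 1060/61 99/61; 1060/61 3346/61 9/61; 99/61 9/61 174/61]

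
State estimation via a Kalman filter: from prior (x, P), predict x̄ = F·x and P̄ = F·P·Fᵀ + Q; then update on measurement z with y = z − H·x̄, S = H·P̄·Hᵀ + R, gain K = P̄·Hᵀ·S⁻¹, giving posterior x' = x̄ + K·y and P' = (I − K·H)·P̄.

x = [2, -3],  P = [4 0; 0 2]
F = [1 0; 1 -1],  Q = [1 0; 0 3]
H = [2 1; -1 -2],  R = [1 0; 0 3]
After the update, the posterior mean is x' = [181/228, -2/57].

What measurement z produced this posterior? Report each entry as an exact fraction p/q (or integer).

z = [2, 1]

x̄ = F·x = [2, 5]
P̄ = F·P·Fᵀ + Q = [5 4; 4 9]
S = H·P̄·Hᵀ + R = [46 -48; -48 60]
K = P̄·Hᵀ·S⁻¹ = [9/19 37/228; -3/38 -49/114]
x' − x̄ = [-275/228, -287/57] = K·y
y = (KᵀK)⁻¹·Kᵀ·(x' − x̄) = [-7, 13]
z = y + H·x̄ = [-7, 13] + [9, -12] = [2, 1]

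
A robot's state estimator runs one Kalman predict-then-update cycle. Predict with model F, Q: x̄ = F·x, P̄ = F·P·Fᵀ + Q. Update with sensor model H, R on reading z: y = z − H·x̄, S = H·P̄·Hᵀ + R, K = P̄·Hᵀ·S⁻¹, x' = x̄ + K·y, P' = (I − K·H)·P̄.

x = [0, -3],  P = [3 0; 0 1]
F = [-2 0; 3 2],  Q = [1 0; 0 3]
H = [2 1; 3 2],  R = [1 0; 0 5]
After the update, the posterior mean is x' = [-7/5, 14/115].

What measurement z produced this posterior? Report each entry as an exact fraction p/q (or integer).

x̄ = F·x = [0, -6]
P̄ = F·P·Fᵀ + Q = [13 -18; -18 34]
S = H·P̄·Hᵀ + R = [15 20; 20 42]
K = P̄·Hᵀ·S⁻¹ = [6/5 -1/2; -182/115 25/23]
x' − x̄ = [-7/5, 704/115] = K·y
y = (KᵀK)⁻¹·Kᵀ·(x' − x̄) = [3, 10]
z = y + H·x̄ = [3, 10] + [-6, -12] = [-3, -2]

z = [-3, -2]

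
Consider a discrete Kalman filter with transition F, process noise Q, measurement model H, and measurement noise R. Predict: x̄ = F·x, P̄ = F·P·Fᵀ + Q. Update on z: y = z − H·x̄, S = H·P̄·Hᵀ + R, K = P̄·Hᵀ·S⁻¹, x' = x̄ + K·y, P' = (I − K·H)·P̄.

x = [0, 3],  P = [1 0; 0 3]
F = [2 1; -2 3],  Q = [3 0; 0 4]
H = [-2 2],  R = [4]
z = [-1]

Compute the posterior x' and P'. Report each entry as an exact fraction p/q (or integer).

x̄ = F·x = [3, 9]
P̄ = F·P·Fᵀ + Q = [10 5; 5 35]
y = z − H·x̄ = [-13]
S = H·P̄·Hᵀ + R = [144]
K = P̄·Hᵀ·S⁻¹ = [-5/72; 5/12]
x' = x̄ + K·y = [281/72, 43/12]
P' = (I − K·H)·P̄ = [335/36 55/6; 55/6 10]

x' = [281/72, 43/12]
P' = [335/36 55/6; 55/6 10]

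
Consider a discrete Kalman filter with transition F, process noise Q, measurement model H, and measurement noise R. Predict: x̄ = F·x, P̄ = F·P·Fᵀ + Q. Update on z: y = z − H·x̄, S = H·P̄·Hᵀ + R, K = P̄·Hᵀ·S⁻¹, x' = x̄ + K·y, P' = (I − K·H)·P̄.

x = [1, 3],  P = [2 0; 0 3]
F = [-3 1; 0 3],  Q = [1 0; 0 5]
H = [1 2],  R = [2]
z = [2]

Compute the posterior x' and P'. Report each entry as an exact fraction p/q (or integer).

x̄ = F·x = [0, 9]
P̄ = F·P·Fᵀ + Q = [22 9; 9 32]
y = z − H·x̄ = [-16]
S = H·P̄·Hᵀ + R = [188]
K = P̄·Hᵀ·S⁻¹ = [10/47; 73/188]
x' = x̄ + K·y = [-160/47, 131/47]
P' = (I − K·H)·P̄ = [634/47 -307/47; -307/47 687/188]

x' = [-160/47, 131/47]
P' = [634/47 -307/47; -307/47 687/188]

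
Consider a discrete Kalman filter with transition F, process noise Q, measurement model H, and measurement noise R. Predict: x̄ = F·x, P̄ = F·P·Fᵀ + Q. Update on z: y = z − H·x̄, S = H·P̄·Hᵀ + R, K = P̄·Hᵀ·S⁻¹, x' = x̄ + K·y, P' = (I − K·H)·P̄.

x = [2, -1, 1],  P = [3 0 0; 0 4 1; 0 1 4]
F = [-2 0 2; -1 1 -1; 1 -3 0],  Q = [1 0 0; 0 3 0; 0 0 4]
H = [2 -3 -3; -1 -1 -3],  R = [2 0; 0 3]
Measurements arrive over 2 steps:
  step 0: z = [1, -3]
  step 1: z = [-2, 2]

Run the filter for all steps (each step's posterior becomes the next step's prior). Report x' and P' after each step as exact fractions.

step 0: x̄ = F·x = [-2, -4, 5]
step 0: P̄ = F·P·Fᵀ + Q = [29 0 -12; 0 12 -12; -12 -12 43]
step 0: y = z − H·x̄ = [8, 6]
step 0: S = H·P̄·Hᵀ + R = [541 257; 257 287]
step 0: K = P̄·Hᵀ·S⁻¹ = [25179/89218 -20371/89218; -3084/44609 6492/44609; -3297/44609 -13368/44609]
step 0: x' = x̄ + K·y = [-49615/44609, -164156/44609, 116461/44609]
step 0: P' = (I − K·H)·P̄ = [363093/89218 244452/44609 -131814/44609; 244452/44609 379500/44609 -214476/44609; -131814/44609 -214476/44609 128798/44609]
step 1: x̄ = F·x = [332152/44609, -231002/44609, 442853/44609]
step 1: P̄ = F·P·Fᵀ + Q = [2340499/44609 -812359/44609 2126847/44609; -812359/44609 1000183/89218 -1707705/89218; 2126847/44609 -1707705/89218 4617541/89218]
step 1: y = z − H·x̄ = [-117969/44609, 1518927/44609]
step 1: S = H·P̄·Hᵀ + R = [3587771/44609 159081/44609; 159081/44609 29766601/44609]
step 1: K = P̄·Hᵀ·S⁻¹ = [104068691/478694618 -127740429/478694618; -38621614/239347309 23314259/239347309; -22434093/1196736545 -329525037/1196736545]
step 1: x' = x̄ + K·y = [-530228107/239347309, -343448551/239347309, 719595167/1196736545]
step 1: P' = (I − K·H)·P̄ = [748095071/478694618 413231636/239347309 -198556176/239347309; 413231636/239347309 1386880913/478694618 -784409913/478694618; -198556176/239347309 -784409913/478694618 2628253849/2393473090]

step 0: x' = [-49615/44609, -164156/44609, 116461/44609], P' = [363093/89218 244452/44609 -131814/44609; 244452/44609 379500/44609 -214476/44609; -131814/44609 -214476/44609 128798/44609]
step 1: x' = [-530228107/239347309, -343448551/239347309, 719595167/1196736545], P' = [748095071/478694618 413231636/239347309 -198556176/239347309; 413231636/239347309 1386880913/478694618 -784409913/478694618; -198556176/239347309 -784409913/478694618 2628253849/2393473090]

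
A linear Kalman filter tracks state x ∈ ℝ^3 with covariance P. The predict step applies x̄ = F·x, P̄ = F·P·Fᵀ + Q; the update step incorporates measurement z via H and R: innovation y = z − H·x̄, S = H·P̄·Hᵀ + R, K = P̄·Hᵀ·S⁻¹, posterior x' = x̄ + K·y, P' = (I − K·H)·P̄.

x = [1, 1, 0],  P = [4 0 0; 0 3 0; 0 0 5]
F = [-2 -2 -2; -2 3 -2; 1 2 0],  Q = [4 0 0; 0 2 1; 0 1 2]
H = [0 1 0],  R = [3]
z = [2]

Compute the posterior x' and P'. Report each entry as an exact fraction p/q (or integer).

x̄ = F·x = [-4, 1, 3]
P̄ = F·P·Fᵀ + Q = [52 18 -20; 18 65 11; -20 11 18]
y = z − H·x̄ = [1]
S = H·P̄·Hᵀ + R = [68]
K = P̄·Hᵀ·S⁻¹ = [9/34; 65/68; 11/68]
x' = x̄ + K·y = [-127/34, 133/68, 215/68]
P' = (I − K·H)·P̄ = [803/17 27/34 -779/34; 27/34 195/68 33/68; -779/34 33/68 1103/68]

x' = [-127/34, 133/68, 215/68]
P' = [803/17 27/34 -779/34; 27/34 195/68 33/68; -779/34 33/68 1103/68]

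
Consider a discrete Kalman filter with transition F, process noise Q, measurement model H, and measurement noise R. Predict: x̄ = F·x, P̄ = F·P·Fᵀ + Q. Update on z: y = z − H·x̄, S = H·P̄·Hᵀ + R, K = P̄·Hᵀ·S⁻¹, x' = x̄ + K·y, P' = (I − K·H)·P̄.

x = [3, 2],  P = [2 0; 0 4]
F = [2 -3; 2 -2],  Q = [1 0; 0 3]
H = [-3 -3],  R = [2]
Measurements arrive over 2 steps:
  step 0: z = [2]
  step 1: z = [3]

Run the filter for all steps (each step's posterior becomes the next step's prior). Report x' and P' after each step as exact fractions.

step 0: x' = [-924/613, 518/613], P' = [1809/1226 -1655/1226; -1655/1226 1773/1226]
step 1: x' = [-669519/1301809, -654982/1301809], P' = [1545955/1301809 -1388549/1301809; -1388549/1301809 1519889/1301809]

step 0: x̄ = F·x = [0, 2]
step 0: P̄ = F·P·Fᵀ + Q = [45 32; 32 27]
step 0: y = z − H·x̄ = [8]
step 0: S = H·P̄·Hᵀ + R = [1226]
step 0: K = P̄·Hᵀ·S⁻¹ = [-231/1226; -177/1226]
step 0: x' = x̄ + K·y = [-924/613, 518/613]
step 0: P' = (I − K·H)·P̄ = [1809/1226 -1655/1226; -1655/1226 1773/1226]
step 1: x̄ = F·x = [-3402/613, -2884/613]
step 1: P̄ = F·P·Fᵀ + Q = [44279/1226 17212/613; 17212/613 15623/613]
step 1: y = z − H·x̄ = [-17019/613]
step 1: S = H·P̄·Hᵀ + R = [1301809/1226]
step 1: K = P̄·Hᵀ·S⁻¹ = [-236109/1301809; -197010/1301809]
step 1: x' = x̄ + K·y = [-669519/1301809, -654982/1301809]
step 1: P' = (I − K·H)·P̄ = [1545955/1301809 -1388549/1301809; -1388549/1301809 1519889/1301809]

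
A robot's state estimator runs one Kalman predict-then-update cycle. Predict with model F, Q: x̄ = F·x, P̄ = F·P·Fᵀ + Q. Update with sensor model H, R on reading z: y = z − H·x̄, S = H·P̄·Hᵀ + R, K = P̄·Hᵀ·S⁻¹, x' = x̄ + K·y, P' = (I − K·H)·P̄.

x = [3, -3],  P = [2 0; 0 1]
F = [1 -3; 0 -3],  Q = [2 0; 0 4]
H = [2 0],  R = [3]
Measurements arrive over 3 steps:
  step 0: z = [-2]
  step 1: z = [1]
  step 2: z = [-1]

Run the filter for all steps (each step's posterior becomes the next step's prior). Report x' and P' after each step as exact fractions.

step 0: x' = [-16/55, 27/55], P' = [39/55 27/55; 27/55 391/55]
step 1: x' = [6721/14189, 10233/14189], P' = [10518/14189 10314/14189; 10314/14189 104969/14189]
step 2: x' = [-1915400/3729499, -3719835/3729499], P' = [2765199/3729499 2741337/3729499; 2741337/3729499 27841231/3729499]

step 0: x̄ = F·x = [12, 9]
step 0: P̄ = F·P·Fᵀ + Q = [13 9; 9 13]
step 0: y = z − H·x̄ = [-26]
step 0: S = H·P̄·Hᵀ + R = [55]
step 0: K = P̄·Hᵀ·S⁻¹ = [26/55; 18/55]
step 0: x' = x̄ + K·y = [-16/55, 27/55]
step 0: P' = (I − K·H)·P̄ = [39/55 27/55; 27/55 391/55]
step 1: x̄ = F·x = [-97/55, -81/55]
step 1: P̄ = F·P·Fᵀ + Q = [3506/55 3438/55; 3438/55 3739/55]
step 1: y = z − H·x̄ = [249/55]
step 1: S = H·P̄·Hᵀ + R = [14189/55]
step 1: K = P̄·Hᵀ·S⁻¹ = [7012/14189; 6876/14189]
step 1: x' = x̄ + K·y = [6721/14189, 10233/14189]
step 1: P' = (I − K·H)·P̄ = [10518/14189 10314/14189; 10314/14189 104969/14189]
step 2: x̄ = F·x = [-23978/14189, -30699/14189]
step 2: P̄ = F·P·Fᵀ + Q = [921733/14189 913779/14189; 913779/14189 1001477/14189]
step 2: y = z − H·x̄ = [33767/14189]
step 2: S = H·P̄·Hᵀ + R = [3729499/14189]
step 2: K = P̄·Hᵀ·S⁻¹ = [1843466/3729499; 1827558/3729499]
step 2: x' = x̄ + K·y = [-1915400/3729499, -3719835/3729499]
step 2: P' = (I − K·H)·P̄ = [2765199/3729499 2741337/3729499; 2741337/3729499 27841231/3729499]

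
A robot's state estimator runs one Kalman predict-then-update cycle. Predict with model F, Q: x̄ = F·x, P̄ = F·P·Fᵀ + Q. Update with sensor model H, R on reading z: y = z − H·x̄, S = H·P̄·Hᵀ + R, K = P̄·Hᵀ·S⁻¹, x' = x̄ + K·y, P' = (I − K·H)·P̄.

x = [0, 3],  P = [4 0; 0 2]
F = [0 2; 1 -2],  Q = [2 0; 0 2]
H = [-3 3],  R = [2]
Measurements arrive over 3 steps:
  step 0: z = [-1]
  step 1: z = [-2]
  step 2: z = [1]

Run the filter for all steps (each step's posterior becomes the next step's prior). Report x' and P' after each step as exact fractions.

step 0: x' = [141/181, 69/181], P' = [352/181 334/181; 334/181 356/181]
step 1: x' = [429/601, 864/18631], P' = [748/601 666/601; 666/601 22204/18631]
step 2: x' = [21090/101059, 715725/1313767], P' = [123936/101059 110582/101059; 110582/101059 1551772/1313767]

step 0: x̄ = F·x = [6, -6]
step 0: P̄ = F·P·Fᵀ + Q = [10 -8; -8 14]
step 0: y = z − H·x̄ = [35]
step 0: S = H·P̄·Hᵀ + R = [362]
step 0: K = P̄·Hᵀ·S⁻¹ = [-27/181; 33/181]
step 0: x' = x̄ + K·y = [141/181, 69/181]
step 0: P' = (I − K·H)·P̄ = [352/181 334/181; 334/181 356/181]
step 1: x̄ = F·x = [138/181, 3/181]
step 1: P̄ = F·P·Fᵀ + Q = [1786/181 -756/181; -756/181 802/181]
step 1: y = z − H·x̄ = [43/181]
step 1: S = H·P̄·Hᵀ + R = [37262/181]
step 1: K = P̄·Hᵀ·S⁻¹ = [-123/601; 2337/18631]
step 1: x' = x̄ + K·y = [429/601, 864/18631]
step 1: P' = (I − K·H)·P̄ = [748/601 666/601; 666/601 22204/18631]
step 2: x̄ = F·x = [1728/18631, 11571/18631]
step 2: P̄ = F·P·Fᵀ + Q = [126078/18631 -47524/18631; -47524/18631 66682/18631]
step 2: y = z − H·x̄ = [-10898/18631]
step 2: S = H·P̄·Hᵀ + R = [2627534/18631]
step 2: K = P̄·Hᵀ·S⁻¹ = [-20031/101059; 171309/1313767]
step 2: x' = x̄ + K·y = [21090/101059, 715725/1313767]
step 2: P' = (I − K·H)·P̄ = [123936/101059 110582/101059; 110582/101059 1551772/1313767]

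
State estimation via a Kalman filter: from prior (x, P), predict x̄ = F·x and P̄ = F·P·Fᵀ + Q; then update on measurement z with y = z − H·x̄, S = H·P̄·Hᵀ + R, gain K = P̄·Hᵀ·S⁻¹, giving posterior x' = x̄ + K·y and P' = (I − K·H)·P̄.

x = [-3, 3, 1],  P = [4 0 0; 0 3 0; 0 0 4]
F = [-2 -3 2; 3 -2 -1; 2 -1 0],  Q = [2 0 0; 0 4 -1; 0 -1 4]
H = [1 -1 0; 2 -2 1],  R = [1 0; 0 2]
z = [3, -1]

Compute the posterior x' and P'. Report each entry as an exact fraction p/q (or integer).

x' = [-11021/1395, -15178/1395, -1909/279]
P' = [39811/2790 20779/1395 715/279; 20779/1395 22817/1395 1130/279; 715/279 1130/279 1228/279]

x̄ = F·x = [-1, -16, -9]
P̄ = F·P·Fᵀ + Q = [61 -14 -7; -14 56 29; -7 29 23]
y = z − H·x̄ = [-12, -22]
S = H·P̄·Hᵀ + R = [146 254; 254 461]
K = P̄·Hᵀ·S⁻¹ = [-1747/2790 914/1395; -2038/1395 787/1395; -415/279 199/279]
x' = x̄ + K·y = [-11021/1395, -15178/1395, -1909/279]
P' = (I − K·H)·P̄ = [39811/2790 20779/1395 715/279; 20779/1395 22817/1395 1130/279; 715/279 1130/279 1228/279]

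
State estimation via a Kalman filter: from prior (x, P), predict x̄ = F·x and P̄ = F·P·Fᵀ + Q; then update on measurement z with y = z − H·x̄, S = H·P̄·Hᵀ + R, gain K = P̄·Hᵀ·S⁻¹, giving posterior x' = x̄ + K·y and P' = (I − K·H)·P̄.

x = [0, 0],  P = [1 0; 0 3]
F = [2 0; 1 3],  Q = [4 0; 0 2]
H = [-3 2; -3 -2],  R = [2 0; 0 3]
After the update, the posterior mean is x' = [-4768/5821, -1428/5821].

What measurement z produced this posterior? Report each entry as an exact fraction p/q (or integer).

x̄ = F·x = [0, 0]
P̄ = F·P·Fᵀ + Q = [8 2; 2 30]
S = H·P̄·Hᵀ + R = [170 -48; -48 219]
K = P̄·Hᵀ·S⁻¹ = [-954/5821 -2860/17463; 1443/5821 -1438/5821]
x' − x̄ = [-4768/5821, -1428/5821] = K·y
y = (KᵀK)⁻¹·Kᵀ·(x' − x̄) = [2, 3]
z = y + H·x̄ = [2, 3] + [0, 0] = [2, 3]

z = [2, 3]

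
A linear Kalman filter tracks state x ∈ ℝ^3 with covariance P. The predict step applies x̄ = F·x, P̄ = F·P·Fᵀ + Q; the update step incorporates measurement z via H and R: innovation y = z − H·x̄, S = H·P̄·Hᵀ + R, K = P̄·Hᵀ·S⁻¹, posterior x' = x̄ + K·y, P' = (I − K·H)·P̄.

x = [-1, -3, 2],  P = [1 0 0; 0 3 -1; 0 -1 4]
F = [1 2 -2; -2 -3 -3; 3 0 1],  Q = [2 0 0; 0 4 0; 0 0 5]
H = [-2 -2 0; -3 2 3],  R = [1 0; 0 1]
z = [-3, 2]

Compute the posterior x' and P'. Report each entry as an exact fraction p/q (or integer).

x' = [-130799/55995, 214391/55995, -78443/18665]
P' = [241384/55995 -474617/111990 264271/37330; -474617/111990 988771/223980 -531903/74660; 264271/37330 -531903/74660 884357/74660]

x̄ = F·x = [-11, 5, -1]
P̄ = F·P·Fᵀ + Q = [39 4 -7; 4 53 -15; -7 -15 18]
y = z − H·x̄ = [-15, -38]
S = H·P̄·Hᵀ + R = [401 162; 162 624]
K = P̄·Hᵀ·S⁻¹ = [-2717/18665 -19099/111990; -13179/37330 38117/223980; 3361/37330 3639/74660]
x' = x̄ + K·y = [-130799/55995, 214391/55995, -78443/18665]
P' = (I − K·H)·P̄ = [241384/55995 -474617/111990 264271/37330; -474617/111990 988771/223980 -531903/74660; 264271/37330 -531903/74660 884357/74660]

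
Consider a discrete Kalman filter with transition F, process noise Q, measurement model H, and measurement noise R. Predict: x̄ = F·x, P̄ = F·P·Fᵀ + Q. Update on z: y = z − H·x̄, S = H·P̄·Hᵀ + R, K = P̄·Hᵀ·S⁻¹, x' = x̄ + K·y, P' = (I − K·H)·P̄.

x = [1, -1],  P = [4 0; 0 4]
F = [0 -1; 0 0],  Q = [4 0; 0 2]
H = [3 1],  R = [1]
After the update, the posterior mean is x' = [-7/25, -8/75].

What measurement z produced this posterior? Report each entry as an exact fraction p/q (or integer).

x̄ = F·x = [1, 0]
P̄ = F·P·Fᵀ + Q = [8 0; 0 2]
S = H·P̄·Hᵀ + R = [75]
K = P̄·Hᵀ·S⁻¹ = [8/25; 2/75]
x' − x̄ = [-32/25, -8/75] = K·y
y = (KᵀK)⁻¹·Kᵀ·(x' − x̄) = [-4]
z = y + H·x̄ = [-4] + [3] = [-1]

z = [-1]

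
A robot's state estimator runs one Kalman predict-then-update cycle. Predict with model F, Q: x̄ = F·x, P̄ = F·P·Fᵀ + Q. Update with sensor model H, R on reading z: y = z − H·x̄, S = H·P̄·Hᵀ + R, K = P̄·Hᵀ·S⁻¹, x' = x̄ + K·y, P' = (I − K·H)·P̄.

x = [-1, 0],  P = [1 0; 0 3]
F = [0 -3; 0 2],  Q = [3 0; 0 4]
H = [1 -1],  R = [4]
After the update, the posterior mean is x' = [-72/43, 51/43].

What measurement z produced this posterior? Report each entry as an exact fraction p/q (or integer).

x̄ = F·x = [0, 0]
P̄ = F·P·Fᵀ + Q = [30 -18; -18 16]
S = H·P̄·Hᵀ + R = [86]
K = P̄·Hᵀ·S⁻¹ = [24/43; -17/43]
x' − x̄ = [-72/43, 51/43] = K·y
y = (KᵀK)⁻¹·Kᵀ·(x' − x̄) = [-3]
z = y + H·x̄ = [-3] + [0] = [-3]

z = [-3]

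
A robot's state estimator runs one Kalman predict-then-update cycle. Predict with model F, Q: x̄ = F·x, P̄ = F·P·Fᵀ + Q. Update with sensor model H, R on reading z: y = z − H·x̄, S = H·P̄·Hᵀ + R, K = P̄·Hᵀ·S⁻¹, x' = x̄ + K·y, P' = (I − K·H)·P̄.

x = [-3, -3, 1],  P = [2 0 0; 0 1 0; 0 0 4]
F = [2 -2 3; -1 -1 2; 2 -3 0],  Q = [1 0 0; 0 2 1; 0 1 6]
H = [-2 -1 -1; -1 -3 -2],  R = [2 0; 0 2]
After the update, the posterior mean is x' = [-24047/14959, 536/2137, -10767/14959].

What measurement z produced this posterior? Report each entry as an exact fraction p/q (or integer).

z = [3, 3]

x̄ = F·x = [3, 8, 3]
P̄ = F·P·Fᵀ + Q = [49 22 14; 22 21 0; 14 0 23]
S = H·P̄·Hᵀ + R = [386 431; 431 520]
K = P̄·Hᵀ·S⁻¹ = [-8047/14959 2556/14959; 405/2137 -685/2137; -660/14959 -1179/14959]
x' − x̄ = [-68924/14959, -16560/2137, -55644/14959] = K·y
y = (KᵀK)⁻¹·Kᵀ·(x' − x̄) = [20, 36]
z = y + H·x̄ = [20, 36] + [-17, -33] = [3, 3]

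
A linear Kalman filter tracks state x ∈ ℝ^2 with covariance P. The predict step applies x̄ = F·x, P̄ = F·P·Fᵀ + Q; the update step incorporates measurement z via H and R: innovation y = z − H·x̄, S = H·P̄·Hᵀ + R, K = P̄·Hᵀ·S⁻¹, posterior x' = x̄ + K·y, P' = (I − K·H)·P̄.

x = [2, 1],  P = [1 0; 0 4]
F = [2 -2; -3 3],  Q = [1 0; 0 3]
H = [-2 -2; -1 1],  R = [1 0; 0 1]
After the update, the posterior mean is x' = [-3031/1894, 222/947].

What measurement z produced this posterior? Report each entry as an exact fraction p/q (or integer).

x̄ = F·x = [2, -3]
P̄ = F·P·Fᵀ + Q = [21 -30; -30 48]
S = H·P̄·Hᵀ + R = [37 -54; -54 130]
K = P̄·Hᵀ·S⁻¹ = [-207/947 -915/1894; -234/947 471/947]
x' − x̄ = [-6819/1894, 3063/947] = K·y
y = (KᵀK)⁻¹·Kᵀ·(x' − x̄) = [1, 7]
z = y + H·x̄ = [1, 7] + [2, -5] = [3, 2]

z = [3, 2]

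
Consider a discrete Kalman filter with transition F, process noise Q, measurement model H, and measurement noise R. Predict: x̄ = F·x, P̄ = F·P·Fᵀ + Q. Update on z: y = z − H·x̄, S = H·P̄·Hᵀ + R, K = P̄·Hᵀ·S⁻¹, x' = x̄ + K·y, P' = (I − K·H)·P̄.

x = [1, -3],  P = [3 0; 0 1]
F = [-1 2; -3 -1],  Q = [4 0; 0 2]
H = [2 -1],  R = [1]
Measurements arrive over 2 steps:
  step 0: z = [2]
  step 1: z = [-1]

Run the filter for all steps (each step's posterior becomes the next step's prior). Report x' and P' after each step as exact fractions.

step 0: x' = [-89/47, -256/47], P' = [292/47 569/47; 569/47 1154/47]
step 1: x' = [-42583/35725, -48119/35725], P' = [51013/35725 92109/35725; 92109/35725 200062/35725]

step 0: x̄ = F·x = [-7, 0]
step 0: P̄ = F·P·Fᵀ + Q = [11 7; 7 30]
step 0: y = z − H·x̄ = [16]
step 0: S = H·P̄·Hᵀ + R = [47]
step 0: K = P̄·Hᵀ·S⁻¹ = [15/47; -16/47]
step 0: x' = x̄ + K·y = [-89/47, -256/47]
step 0: P' = (I − K·H)·P̄ = [292/47 569/47; 569/47 1154/47]
step 1: x̄ = F·x = [-9, 523/47]
step 1: P̄ = F·P·Fᵀ + Q = [60 -91; -91 7290/47]
step 1: y = z − H·x̄ = [1322/47]
step 1: S = H·P̄·Hᵀ + R = [35725/47]
step 1: K = P̄·Hᵀ·S⁻¹ = [9917/35725; -15844/35725]
step 1: x' = x̄ + K·y = [-42583/35725, -48119/35725]
step 1: P' = (I − K·H)·P̄ = [51013/35725 92109/35725; 92109/35725 200062/35725]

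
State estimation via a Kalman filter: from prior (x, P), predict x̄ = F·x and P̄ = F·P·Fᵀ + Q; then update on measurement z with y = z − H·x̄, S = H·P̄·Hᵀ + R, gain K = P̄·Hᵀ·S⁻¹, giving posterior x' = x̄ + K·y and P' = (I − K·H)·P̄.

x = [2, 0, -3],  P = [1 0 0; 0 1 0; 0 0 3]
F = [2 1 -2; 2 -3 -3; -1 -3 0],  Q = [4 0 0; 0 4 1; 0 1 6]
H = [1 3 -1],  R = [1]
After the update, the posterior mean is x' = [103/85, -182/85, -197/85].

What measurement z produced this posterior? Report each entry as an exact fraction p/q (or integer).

x̄ = F·x = [10, 13, -2]
P̄ = F·P·Fᵀ + Q = [21 19 -5; 19 44 8; -5 8 16]
S = H·P̄·Hᵀ + R = [510]
K = P̄·Hᵀ·S⁻¹ = [83/510; 143/510; 1/170]
x' − x̄ = [-747/85, -1287/85, -27/85] = K·y
y = (KᵀK)⁻¹·Kᵀ·(x' − x̄) = [-54]
z = y + H·x̄ = [-54] + [51] = [-3]

z = [-3]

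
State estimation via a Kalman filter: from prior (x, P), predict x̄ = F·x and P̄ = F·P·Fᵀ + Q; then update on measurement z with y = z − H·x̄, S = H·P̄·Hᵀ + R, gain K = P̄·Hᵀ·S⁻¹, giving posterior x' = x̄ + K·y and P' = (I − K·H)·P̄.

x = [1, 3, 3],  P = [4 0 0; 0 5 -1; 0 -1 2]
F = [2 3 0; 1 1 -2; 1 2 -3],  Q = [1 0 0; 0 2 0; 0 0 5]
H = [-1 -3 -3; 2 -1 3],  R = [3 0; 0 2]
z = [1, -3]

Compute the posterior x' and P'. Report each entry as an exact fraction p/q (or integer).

x̄ = F·x = [11, -2, -2]
P̄ = F·P·Fᵀ + Q = [62 29 47; 29 23 33; 47 33 59]
y = z − H·x̄ = [0, -21]
S = H·P̄·Hᵀ + R = [1853 -1352; -1352 1054]
K = P̄·Hᵀ·S⁻¹ = [6706/62579 22614/62579; -13235/62579 -9021/62579; -9333/62579 2159/62579]
x' = x̄ + K·y = [213475/62579, 64283/62579, -170497/62579]
P' = (I − K·H)·P̄ = [487734/62579 105597/62579 -274881/62579; 105597/62579 40836/62579 -62800/62579; -274881/62579 -62800/62579 163760/62579]

x' = [213475/62579, 64283/62579, -170497/62579]
P' = [487734/62579 105597/62579 -274881/62579; 105597/62579 40836/62579 -62800/62579; -274881/62579 -62800/62579 163760/62579]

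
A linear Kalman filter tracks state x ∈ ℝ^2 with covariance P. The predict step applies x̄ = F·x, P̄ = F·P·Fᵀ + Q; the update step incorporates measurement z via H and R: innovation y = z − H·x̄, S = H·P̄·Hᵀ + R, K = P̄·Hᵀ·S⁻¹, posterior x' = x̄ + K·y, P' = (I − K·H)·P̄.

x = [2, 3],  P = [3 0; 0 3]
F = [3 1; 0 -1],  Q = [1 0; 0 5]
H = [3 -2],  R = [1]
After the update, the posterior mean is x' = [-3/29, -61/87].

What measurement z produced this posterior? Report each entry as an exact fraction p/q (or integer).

z = [1]

x̄ = F·x = [9, -3]
P̄ = F·P·Fᵀ + Q = [31 -3; -3 8]
S = H·P̄·Hᵀ + R = [348]
K = P̄·Hᵀ·S⁻¹ = [33/116; -25/348]
x' − x̄ = [-264/29, 200/87] = K·y
y = (KᵀK)⁻¹·Kᵀ·(x' − x̄) = [-32]
z = y + H·x̄ = [-32] + [33] = [1]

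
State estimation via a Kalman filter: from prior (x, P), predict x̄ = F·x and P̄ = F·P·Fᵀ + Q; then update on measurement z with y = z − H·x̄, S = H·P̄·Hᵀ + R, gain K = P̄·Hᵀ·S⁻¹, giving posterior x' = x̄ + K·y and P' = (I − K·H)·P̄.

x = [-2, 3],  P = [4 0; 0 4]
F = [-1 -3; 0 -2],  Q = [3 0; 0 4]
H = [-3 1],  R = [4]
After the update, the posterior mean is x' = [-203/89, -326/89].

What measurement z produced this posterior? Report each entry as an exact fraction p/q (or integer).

x̄ = F·x = [-7, -6]
P̄ = F·P·Fᵀ + Q = [43 24; 24 20]
S = H·P̄·Hᵀ + R = [267]
K = P̄·Hᵀ·S⁻¹ = [-35/89; -52/267]
x' − x̄ = [420/89, 208/89] = K·y
y = (KᵀK)⁻¹·Kᵀ·(x' − x̄) = [-12]
z = y + H·x̄ = [-12] + [15] = [3]

z = [3]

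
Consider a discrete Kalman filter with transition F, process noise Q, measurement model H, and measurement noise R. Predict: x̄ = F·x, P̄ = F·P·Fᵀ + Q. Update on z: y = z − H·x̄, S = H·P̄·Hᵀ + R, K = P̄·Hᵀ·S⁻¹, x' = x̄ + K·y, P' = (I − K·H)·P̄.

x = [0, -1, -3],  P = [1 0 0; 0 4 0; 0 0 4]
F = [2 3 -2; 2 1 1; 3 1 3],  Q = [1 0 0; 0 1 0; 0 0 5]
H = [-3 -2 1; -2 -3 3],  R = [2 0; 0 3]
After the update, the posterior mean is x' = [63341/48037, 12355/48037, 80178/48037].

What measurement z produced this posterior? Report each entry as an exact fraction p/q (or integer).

z = [-3, 2]

x̄ = F·x = [3, -4, -10]
P̄ = F·P·Fᵀ + Q = [57 8 -6; 8 13 22; -6 22 54]
S = H·P̄·Hᵀ + R = [665 554; 554 606]
K = P̄·Hᵀ·S⁻¹ = [-15267/48037 1591/48037; -11531/48037 22827/96074; -21432/48037 28154/48037]
x' − x̄ = [-80770/48037, 204503/48037, 560548/48037] = K·y
y = (KᵀK)⁻¹·Kᵀ·(x' − x̄) = [8, 26]
z = y + H·x̄ = [8, 26] + [-11, -24] = [-3, 2]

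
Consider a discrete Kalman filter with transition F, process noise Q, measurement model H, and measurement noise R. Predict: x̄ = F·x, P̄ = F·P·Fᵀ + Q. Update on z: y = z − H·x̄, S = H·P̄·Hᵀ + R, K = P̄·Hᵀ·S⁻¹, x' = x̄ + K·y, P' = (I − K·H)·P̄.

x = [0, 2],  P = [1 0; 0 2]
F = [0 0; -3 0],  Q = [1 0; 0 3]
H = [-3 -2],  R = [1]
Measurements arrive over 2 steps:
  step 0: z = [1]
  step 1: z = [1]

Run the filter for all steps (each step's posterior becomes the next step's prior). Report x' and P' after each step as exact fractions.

step 0: x̄ = F·x = [0, 0]
step 0: P̄ = F·P·Fᵀ + Q = [1 0; 0 12]
step 0: y = z − H·x̄ = [1]
step 0: S = H·P̄·Hᵀ + R = [58]
step 0: K = P̄·Hᵀ·S⁻¹ = [-3/58; -12/29]
step 0: x' = x̄ + K·y = [-3/58, -12/29]
step 0: P' = (I − K·H)·P̄ = [49/58 -36/29; -36/29 60/29]
step 1: x̄ = F·x = [0, 9/58]
step 1: P̄ = F·P·Fᵀ + Q = [1 0; 0 615/58]
step 1: y = z − H·x̄ = [38/29]
step 1: S = H·P̄·Hᵀ + R = [1520/29]
step 1: K = P̄·Hᵀ·S⁻¹ = [-87/1520; -123/304]
step 1: x' = x̄ + K·y = [-3/40, -3/8]
step 1: P' = (I − K·H)·P̄ = [1259/1520 -369/304; -369/304 615/304]

step 0: x' = [-3/58, -12/29], P' = [49/58 -36/29; -36/29 60/29]
step 1: x' = [-3/40, -3/8], P' = [1259/1520 -369/304; -369/304 615/304]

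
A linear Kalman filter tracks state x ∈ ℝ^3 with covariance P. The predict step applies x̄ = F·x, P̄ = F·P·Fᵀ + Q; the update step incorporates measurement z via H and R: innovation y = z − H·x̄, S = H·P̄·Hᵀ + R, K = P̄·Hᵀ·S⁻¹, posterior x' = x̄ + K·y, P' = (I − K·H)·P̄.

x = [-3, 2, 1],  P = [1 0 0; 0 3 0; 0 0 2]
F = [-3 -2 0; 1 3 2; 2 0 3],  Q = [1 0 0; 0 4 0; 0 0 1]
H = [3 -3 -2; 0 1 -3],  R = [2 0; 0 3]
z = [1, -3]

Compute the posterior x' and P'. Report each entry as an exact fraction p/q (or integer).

x' = [399823/66457, 276762/66457, 455078/199371]
P' = [327988/66457 260604/66457 93167/66457; 260604/66457 223194/66457 67719/66457; 93167/66457 67719/66457 126227/199371]

x̄ = F·x = [5, 5, -3]
P̄ = F·P·Fᵀ + Q = [22 -21 -6; -21 40 14; -6 14 23]
y = z − H·x̄ = [-5, -17]
S = H·P̄·Hᵀ + R = [1270 107; 107 166]
K = P̄·Hᵀ·S⁻¹ = [7909/66457 -6299/66457; -11604/66457 6679/66457; -11711/199371 -58508/199371]
x' = x̄ + K·y = [399823/66457, 276762/66457, 455078/199371]
P' = (I − K·H)·P̄ = [327988/66457 260604/66457 93167/66457; 260604/66457 223194/66457 67719/66457; 93167/66457 67719/66457 126227/199371]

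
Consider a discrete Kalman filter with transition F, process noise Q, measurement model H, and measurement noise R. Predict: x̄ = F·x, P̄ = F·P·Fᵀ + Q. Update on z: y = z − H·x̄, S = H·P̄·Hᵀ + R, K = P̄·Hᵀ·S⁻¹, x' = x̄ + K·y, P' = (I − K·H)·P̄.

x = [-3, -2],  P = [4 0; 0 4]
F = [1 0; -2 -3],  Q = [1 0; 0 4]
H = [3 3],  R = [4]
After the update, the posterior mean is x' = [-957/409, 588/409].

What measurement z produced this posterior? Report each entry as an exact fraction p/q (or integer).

z = [-3]

x̄ = F·x = [-3, 12]
P̄ = F·P·Fᵀ + Q = [5 -8; -8 56]
S = H·P̄·Hᵀ + R = [409]
K = P̄·Hᵀ·S⁻¹ = [-9/409; 144/409]
x' − x̄ = [270/409, -4320/409] = K·y
y = (KᵀK)⁻¹·Kᵀ·(x' − x̄) = [-30]
z = y + H·x̄ = [-30] + [27] = [-3]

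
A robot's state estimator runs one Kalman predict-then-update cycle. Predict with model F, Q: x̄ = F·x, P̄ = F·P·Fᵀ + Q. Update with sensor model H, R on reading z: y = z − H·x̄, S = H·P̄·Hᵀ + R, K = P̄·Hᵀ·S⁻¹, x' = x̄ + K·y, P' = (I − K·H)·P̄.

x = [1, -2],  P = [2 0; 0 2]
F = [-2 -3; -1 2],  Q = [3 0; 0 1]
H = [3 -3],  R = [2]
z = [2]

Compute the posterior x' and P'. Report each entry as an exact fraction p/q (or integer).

x̄ = F·x = [4, -5]
P̄ = F·P·Fᵀ + Q = [29 -8; -8 11]
y = z − H·x̄ = [-25]
S = H·P̄·Hᵀ + R = [506]
K = P̄·Hᵀ·S⁻¹ = [111/506; -57/506]
x' = x̄ + K·y = [-751/506, -1105/506]
P' = (I − K·H)·P̄ = [2353/506 2279/506; 2279/506 2317/506]

x' = [-751/506, -1105/506]
P' = [2353/506 2279/506; 2279/506 2317/506]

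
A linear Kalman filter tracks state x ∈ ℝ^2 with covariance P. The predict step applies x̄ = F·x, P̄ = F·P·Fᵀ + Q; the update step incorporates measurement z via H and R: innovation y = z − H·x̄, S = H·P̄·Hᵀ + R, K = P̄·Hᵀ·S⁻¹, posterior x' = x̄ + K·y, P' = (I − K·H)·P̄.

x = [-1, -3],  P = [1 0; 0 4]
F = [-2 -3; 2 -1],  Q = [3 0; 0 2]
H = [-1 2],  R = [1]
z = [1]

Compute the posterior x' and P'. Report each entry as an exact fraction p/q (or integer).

x̄ = F·x = [11, 1]
P̄ = F·P·Fᵀ + Q = [43 8; 8 10]
y = z − H·x̄ = [10]
S = H·P̄·Hᵀ + R = [52]
K = P̄·Hᵀ·S⁻¹ = [-27/52; 3/13]
x' = x̄ + K·y = [151/26, 43/13]
P' = (I − K·H)·P̄ = [1507/52 185/13; 185/13 94/13]

x' = [151/26, 43/13]
P' = [1507/52 185/13; 185/13 94/13]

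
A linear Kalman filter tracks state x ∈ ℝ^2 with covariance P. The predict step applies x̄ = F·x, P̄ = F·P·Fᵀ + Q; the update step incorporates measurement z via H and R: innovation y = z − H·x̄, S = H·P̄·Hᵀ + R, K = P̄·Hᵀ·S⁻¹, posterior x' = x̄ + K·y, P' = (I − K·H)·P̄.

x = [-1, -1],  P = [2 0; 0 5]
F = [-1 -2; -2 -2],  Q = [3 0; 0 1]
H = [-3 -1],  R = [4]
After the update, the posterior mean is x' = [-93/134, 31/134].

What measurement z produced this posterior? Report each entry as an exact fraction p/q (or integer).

x̄ = F·x = [3, 4]
P̄ = F·P·Fᵀ + Q = [25 24; 24 29]
S = H·P̄·Hᵀ + R = [402]
K = P̄·Hᵀ·S⁻¹ = [-33/134; -101/402]
x' − x̄ = [-495/134, -505/134] = K·y
y = (KᵀK)⁻¹·Kᵀ·(x' − x̄) = [15]
z = y + H·x̄ = [15] + [-13] = [2]

z = [2]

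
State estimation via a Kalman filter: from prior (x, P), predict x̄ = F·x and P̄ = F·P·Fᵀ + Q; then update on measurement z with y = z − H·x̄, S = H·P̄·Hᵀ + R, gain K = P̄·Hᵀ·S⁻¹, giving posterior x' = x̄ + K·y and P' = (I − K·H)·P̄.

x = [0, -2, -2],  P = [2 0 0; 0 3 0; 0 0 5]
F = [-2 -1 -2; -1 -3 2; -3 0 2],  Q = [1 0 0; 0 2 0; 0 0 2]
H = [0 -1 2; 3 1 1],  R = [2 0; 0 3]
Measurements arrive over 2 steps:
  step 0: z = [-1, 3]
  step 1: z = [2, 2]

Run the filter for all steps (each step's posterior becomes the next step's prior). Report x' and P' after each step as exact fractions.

step 0: x' = [53943/36712, -4145/9178, -15053/18356], P' = [390947/36712 -190039/9178 -192721/18356; -190039/9178 191660/4589 95677/4589; -192721/18356 95677/4589 100027/9178]
step 1: x' = [625424857/1063492726, -504140464/531746363, 236913431/531746363], P' = [5601168573/4253970904 -2295877771/1063492726 -1244485355/1063492726; -2295877771/1063492726 2591720168/531746363 1210966840/531746363; -1244485355/1063492726 1210966840/531746363 827883206/531746363]

step 0: x̄ = F·x = [6, 2, -4]
step 0: P̄ = F·P·Fᵀ + Q = [32 -7 -8; -7 51 26; -8 26 40]
step 0: y = z − H·x̄ = [9, -13]
step 0: S = H·P̄·Hᵀ + R = [109 28; 28 344]
step 0: K = P̄·Hᵀ·S⁻¹ = [-1341/9178 9081/36712; -153/4589 1519/9178; 2175/4589 1533/18356]
step 0: x' = x̄ + K·y = [53943/36712, -4145/9178, -15053/18356]
step 0: P' = (I − K·H)·P̄ = [390947/36712 -190039/9178 -192721/18356; -190039/9178 191660/4589 95677/4589; -192721/18356 95677/4589 100027/9178]
step 1: x̄ = F·x = [-15547/18356, -4955/2824, -222041/36712]
step 1: P̄ = F·P·Fᵀ + Q = [417929/9178 88183/1412 -1918467/18356; 88183/1412 281551/2824 -429007/2824; -1918467/18356 -429007/2824 9817683/36712]
step 1: y = z − H·x̄ = [453091/36712, 226581/18356]
step 1: S = H·P̄·Hᵀ + R = [65312683/36712 -9750883/18356; -9750883/18356 2053547/9178]
step 1: K = P̄·Hᵀ·S⁻¹ = [-193092939/2126985452 880684405/4253970904; -84893244/531746363 239246901/1063492726; 222399786/531746363 114748009/1063492726]
step 1: x' = x̄ + K·y = [625424857/1063492726, -504140464/531746363, 236913431/531746363]
step 1: P' = (I − K·H)·P̄ = [5601168573/4253970904 -2295877771/1063492726 -1244485355/1063492726; -2295877771/1063492726 2591720168/531746363 1210966840/531746363; -1244485355/1063492726 1210966840/531746363 827883206/531746363]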